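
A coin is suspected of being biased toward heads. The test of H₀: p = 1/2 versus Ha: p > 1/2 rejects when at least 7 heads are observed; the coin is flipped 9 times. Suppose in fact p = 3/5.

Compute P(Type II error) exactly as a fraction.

1500416/1953125

Under the alternative p = 3/5, X ~ Binomial(9, 3/5); β is the probability the test does not reject, P(X < 7).
Equivalently, β = 1 − P(X ≥ 7) = 1500416/1953125.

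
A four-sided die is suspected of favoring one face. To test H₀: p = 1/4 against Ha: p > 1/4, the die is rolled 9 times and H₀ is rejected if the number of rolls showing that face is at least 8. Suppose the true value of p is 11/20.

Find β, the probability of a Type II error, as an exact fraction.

β = P(fail to reject H₀ | Ha true) = P(Y ≤ 7 | p = 11/20), Y ~ Binomial(9, 11/20).
Adding the binomial probabilities P(Y=0)+…+P(Y=7) at p = 11/20 gives 123069745737/128000000000.

123069745737/128000000000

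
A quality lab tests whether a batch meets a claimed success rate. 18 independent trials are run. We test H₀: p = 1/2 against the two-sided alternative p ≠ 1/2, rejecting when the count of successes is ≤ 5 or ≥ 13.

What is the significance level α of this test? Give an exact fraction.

The significance level is the null-hypothesis probability of the rejection region {≤5} ∪ {≥13}.
Each tail has probability (1 + 18 + 153 + 816 + 3060 + 8568)/262144; doubling gives α = 25232/262144 = 1577/16384.

1577/16384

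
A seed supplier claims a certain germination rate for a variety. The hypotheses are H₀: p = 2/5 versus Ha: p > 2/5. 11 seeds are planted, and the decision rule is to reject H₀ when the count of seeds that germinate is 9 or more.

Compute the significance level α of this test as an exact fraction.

α = P(reject H₀ | H₀ true) = P(X ≥ 9 | p = 2/5), with X ~ Binomial(11, 2/5).
P(X ≥ 9) = Σ_{j=9}^{11} C(11,j)·(2/5)^j·(3/5)^{11-j} = 57856/9765625.

57856/9765625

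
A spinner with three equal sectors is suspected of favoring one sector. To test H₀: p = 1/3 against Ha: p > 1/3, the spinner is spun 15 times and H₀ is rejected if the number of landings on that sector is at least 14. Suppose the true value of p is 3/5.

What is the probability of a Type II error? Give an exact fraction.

30359740148/30517578125

Under the alternative p = 3/5, S ~ Binomial(15, 3/5); β is the probability the test does not reject, P(S < 14).
Summing C(15,j)·(3/5)^j·(2/5)^{15-j} for j = 0..13 gives 30359740148/30517578125.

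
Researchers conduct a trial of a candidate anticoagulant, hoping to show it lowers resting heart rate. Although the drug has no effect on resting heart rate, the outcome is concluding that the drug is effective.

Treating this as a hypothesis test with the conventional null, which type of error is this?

The null hypothesis here is that the drug has no effect on resting heart rate.
'Concluding that the drug is effective' corresponds to rejecting H₀.
H₀ was rejected but H₀ is true — a Type I error (false positive).

Type I error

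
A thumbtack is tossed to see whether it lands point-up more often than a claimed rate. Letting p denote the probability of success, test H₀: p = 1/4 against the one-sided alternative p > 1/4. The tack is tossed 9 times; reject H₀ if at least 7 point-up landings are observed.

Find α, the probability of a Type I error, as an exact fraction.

11/8192

α = P(reject H₀ | H₀ true) = P(S ≥ 7 | p = 1/4), with S ~ Binomial(9, 1/4).
P(S ≥ 7) = Σ_{j=7}^{9} C(9,j)·(1/4)^j·(3/4)^{9-j} = 11/8192.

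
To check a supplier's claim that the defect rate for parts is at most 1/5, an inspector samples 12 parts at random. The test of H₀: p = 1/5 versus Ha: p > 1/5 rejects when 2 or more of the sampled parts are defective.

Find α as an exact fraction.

The significance level is the probability, assuming p = 1/5, of seeing 2 or more defectives in 12 draws.
Computing the lower-tail complement: 1 − 67108864/244140625 = 177031761/244140625.

177031761/244140625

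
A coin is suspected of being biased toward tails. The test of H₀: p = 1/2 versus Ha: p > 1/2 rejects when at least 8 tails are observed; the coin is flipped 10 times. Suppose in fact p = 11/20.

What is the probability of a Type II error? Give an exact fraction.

2305127290491/2560000000000

A Type II error is failing to reject when Ha holds: with p = 11/20, β = P(X ≤ 7).
Equivalently, β = 1 − P(X ≥ 8) = 2305127290491/2560000000000.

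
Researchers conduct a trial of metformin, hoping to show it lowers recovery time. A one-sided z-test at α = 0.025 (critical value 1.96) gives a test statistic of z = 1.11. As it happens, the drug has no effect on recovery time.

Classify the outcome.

Neither — the decision is correct.

The conventional null hypothesis is that the drug has no effect on recovery time.
Since z = 1.11 ≤ z* = 1.96, H₀ is not rejected.
H₀ is true (actually the drug has no effect on recovery time).
The decision matches the true state — no error.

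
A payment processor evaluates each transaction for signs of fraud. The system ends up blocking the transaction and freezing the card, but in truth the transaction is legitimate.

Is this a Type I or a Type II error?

The null hypothesis here is that the transaction is legitimate.
'Blocking the transaction and freezing the card' corresponds to rejecting H₀.
H₀ was rejected but H₀ is true — a Type I error (false positive).

Type I error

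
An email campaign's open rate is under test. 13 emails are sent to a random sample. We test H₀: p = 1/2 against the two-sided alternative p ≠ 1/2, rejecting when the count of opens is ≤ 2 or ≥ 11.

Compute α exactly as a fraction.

α = P(X ≤ 2 or X ≥ 11 | p = 1/2), X ~ Binomial(13, 1/2).
Each tail has probability (1 + 13 + 78)/8192; doubling gives α = 184/8192 = 23/1024.

23/1024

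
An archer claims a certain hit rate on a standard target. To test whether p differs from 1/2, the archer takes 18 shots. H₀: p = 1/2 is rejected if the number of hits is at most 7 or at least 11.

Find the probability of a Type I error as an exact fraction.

15751/32768

The significance level is the null-hypothesis probability of the rejection region {≤7} ∪ {≥11}.
By symmetry, α = 2·P(X ≤ 7) = 2·(1 + 18 + 153 + 816 + 3060 + 8568 + 18564 + 31824)/262144 = 126008/262144 = 15751/32768.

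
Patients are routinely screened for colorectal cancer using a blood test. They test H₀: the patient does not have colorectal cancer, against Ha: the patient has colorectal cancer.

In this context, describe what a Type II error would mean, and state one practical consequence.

A Type II error would mean concluding that the patient does not have colorectal cancer (or at least failing to establish that the patient has colorectal cancer) when in fact the patient has colorectal cancer. Consequence: a patient with colorectal cancer is told they are healthy and receives no treatment.

A Type II error is failing to reject H₀ when H₀ is false.
Here that means clearing the patient as negative when actually the patient has colorectal cancer.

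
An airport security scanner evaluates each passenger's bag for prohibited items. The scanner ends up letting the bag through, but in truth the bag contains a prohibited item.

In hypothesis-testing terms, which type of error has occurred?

The null hypothesis here is that the bag contains no prohibited items.
'Letting the bag through' corresponds to failing to reject H₀.
H₀ was not rejected but H₀ is false — a Type II error (false negative).

Type II error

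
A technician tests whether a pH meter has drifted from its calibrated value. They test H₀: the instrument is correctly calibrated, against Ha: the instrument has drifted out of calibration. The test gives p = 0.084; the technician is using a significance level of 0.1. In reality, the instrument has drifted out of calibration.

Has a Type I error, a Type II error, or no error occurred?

No error (correct decision).

Since p = 0.084 < α = 0.1, H₀ is rejected.
H₀ is false (actually the instrument has drifted out of calibration).
The decision matches the true state — no error.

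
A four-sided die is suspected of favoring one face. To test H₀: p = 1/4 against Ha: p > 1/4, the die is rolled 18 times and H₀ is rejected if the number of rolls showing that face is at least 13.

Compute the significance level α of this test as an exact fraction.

588337/17179869184

α = P(reject H₀ | H₀ true) = P(K ≥ 13 | p = 1/4), with K ~ Binomial(18, 1/4).
Adding the binomial terms for j = 13 through 18 with p = 1/4 yields 588337/17179869184.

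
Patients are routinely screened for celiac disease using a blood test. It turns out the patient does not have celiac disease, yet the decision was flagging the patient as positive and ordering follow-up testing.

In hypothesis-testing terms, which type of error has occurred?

Type I error

The null hypothesis here is that the patient does not have celiac disease.
'Flagging the patient as positive and ordering follow-up testing' corresponds to rejecting H₀.
H₀ was rejected but H₀ is true — a Type I error (false positive).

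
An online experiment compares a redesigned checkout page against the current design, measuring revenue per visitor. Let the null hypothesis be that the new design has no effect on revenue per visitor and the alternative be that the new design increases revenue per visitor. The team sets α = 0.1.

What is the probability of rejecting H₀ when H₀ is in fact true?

0.1

The significance level α is, by definition, the probability of a Type I error — P(reject H₀ | H₀ true).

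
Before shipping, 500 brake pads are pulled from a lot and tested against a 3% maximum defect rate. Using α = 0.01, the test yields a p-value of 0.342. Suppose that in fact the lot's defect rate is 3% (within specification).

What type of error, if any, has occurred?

The conventional null hypothesis is that the lot's defect rate is 3% (within specification).
Since p = 0.342 ≥ α = 0.01, H₀ is not rejected.
H₀ is true (actually the lot's defect rate is 3% (within specification)).
The decision matches the true state — no error.

No error (correct decision).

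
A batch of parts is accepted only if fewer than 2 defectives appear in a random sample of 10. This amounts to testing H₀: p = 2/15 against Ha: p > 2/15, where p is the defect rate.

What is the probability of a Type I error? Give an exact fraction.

75567303772/192216796875

α = P(reject H₀ | H₀ true) = P(Y ≥ 2 | p = 2/15), Y ~ Binomial(10, 2/15).
Computing the lower-tail complement: 1 − 116649493103/192216796875 = 75567303772/192216796875.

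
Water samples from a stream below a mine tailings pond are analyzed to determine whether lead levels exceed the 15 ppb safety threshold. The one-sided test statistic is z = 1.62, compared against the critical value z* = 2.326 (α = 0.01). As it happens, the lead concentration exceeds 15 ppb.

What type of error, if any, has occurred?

The conventional null hypothesis is that the lead concentration is at or below 15 ppb (safe).
Since z = 1.62 ≤ z* = 2.326, H₀ is not rejected.
H₀ is false (actually the lead concentration exceeds 15 ppb).
Failing to reject a false H₀ is a Type II error.

Type II error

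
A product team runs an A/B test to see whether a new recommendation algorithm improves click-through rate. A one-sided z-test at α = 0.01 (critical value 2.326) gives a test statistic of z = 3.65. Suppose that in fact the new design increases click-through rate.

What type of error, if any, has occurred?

The conventional null hypothesis is that the new design has no effect on click-through rate.
Since z = 3.65 > z* = 2.326, H₀ is rejected.
H₀ is false (actually the new design increases click-through rate).
The decision matches the true state — no error.

No error — this is a correct decision.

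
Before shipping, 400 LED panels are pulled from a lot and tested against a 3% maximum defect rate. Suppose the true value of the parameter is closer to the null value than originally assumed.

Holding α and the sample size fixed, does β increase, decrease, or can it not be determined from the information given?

It increases.

A smaller departure from H₀ means the test statistic under Ha is distributed closer to where it would be under H₀; rejection becomes less likely.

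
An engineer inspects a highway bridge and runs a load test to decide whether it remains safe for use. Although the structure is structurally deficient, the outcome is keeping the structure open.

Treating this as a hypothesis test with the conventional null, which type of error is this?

Type II error

The null hypothesis here is that the structure meets the required load capacity (safe).
'Keeping the structure open' corresponds to failing to reject H₀.
H₀ was not rejected but H₀ is false — a Type II error (false negative).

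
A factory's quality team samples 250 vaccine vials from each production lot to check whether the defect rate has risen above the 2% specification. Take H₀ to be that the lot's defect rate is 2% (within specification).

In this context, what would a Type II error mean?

A Type II error is failing to reject H₀ when H₀ is false.
Here that means accepting the lot and shipping it when actually the lot's defect rate exceeds 2%.

A Type II error would mean concluding that the lot's defect rate is 2% (within specification) (or at least failing to establish that the lot's defect rate exceeds 2%) when in fact the lot's defect rate exceeds 2%.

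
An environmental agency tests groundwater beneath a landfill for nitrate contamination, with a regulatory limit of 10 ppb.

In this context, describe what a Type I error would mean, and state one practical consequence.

A Type I error would mean concluding that the nitrate concentration exceeds 10 ppb when in fact the nitrate concentration is at or below 10 ppb (safe). Consequence: a clean site is subjected to costly and unnecessary remediation.

With the conventional null hypothesis that the nitrate concentration is at or below 10 ppb (safe):
A Type I error is rejecting H₀ when H₀ is true.
Here that means declaring the site contaminated and ordering remediation when actually the nitrate concentration is at or below 10 ppb (safe).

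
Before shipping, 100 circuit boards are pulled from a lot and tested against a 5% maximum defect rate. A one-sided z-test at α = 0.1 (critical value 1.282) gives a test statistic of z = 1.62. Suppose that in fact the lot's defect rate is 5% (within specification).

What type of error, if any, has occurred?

Type I error

The conventional null hypothesis is that the lot's defect rate is 5% (within specification).
Since z = 1.62 > z* = 1.282, H₀ is rejected.
H₀ is true (actually the lot's defect rate is 5% (within specification)).
Rejecting a true H₀ is a Type I error.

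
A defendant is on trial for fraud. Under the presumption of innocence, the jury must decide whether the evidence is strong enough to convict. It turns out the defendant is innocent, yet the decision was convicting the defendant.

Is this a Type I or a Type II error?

The null hypothesis here is that the defendant is innocent.
'Convicting the defendant' corresponds to rejecting H₀.
H₀ was rejected but H₀ is true — a Type I error (false positive).

Type I error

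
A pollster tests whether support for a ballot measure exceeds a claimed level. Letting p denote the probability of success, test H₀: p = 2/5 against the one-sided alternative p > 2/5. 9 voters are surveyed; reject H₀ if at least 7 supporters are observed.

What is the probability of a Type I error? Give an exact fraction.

48896/1953125

The Type I error probability is α = P(Y ≥ 7) computed under H₀, where Y ~ Binomial(9, 2/5).
P(Y ≥ 7) = Σ_{j=7}^{9} C(9,j)·(2/5)^j·(3/5)^{9-j} = 48896/1953125.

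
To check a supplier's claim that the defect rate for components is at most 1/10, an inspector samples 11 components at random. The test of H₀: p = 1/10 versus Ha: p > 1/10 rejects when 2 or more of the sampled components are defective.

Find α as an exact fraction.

Under H₀, X ~ Binomial(11, 1/10); the Type I error rate is P(X ≥ 2).
α = 1 − P(X ≤ 1) = 1 − 3486784401/5000000000 = 1513215599/5000000000.

1513215599/5000000000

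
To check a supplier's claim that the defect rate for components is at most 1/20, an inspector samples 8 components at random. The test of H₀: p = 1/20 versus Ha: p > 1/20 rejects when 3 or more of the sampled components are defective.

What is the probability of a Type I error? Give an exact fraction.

Under H₀, S ~ Binomial(8, 1/20); the Type I error rate is P(S ≥ 3).
Computing the lower-tail complement: 1 − 25451821621/25600000000 = 148178379/25600000000.

148178379/25600000000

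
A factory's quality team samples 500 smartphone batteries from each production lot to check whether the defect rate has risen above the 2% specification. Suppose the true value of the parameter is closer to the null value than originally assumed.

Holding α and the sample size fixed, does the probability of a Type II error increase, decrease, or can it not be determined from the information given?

When the true parameter is near the null value, the test has a harder time distinguishing Ha from H₀.

It increases.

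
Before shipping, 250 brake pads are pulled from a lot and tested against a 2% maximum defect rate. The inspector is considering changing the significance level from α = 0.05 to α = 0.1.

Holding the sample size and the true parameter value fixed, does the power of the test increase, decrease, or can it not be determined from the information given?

It increases.

A larger α widens the rejection region, so when the alternative is true more outcomes lead to rejection — failing to reject becomes less likely.
Since power = 1 − β and β decreases, power increases.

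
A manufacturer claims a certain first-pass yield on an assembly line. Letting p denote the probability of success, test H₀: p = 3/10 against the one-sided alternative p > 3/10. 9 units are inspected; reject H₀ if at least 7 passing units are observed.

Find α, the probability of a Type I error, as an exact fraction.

Under H₀, X ~ Binomial(9, 3/10), and α = P(X ≥ 7).
Adding the binomial terms for j = 7 through 9 with p = 3/10 yields 2145447/500000000.

2145447/500000000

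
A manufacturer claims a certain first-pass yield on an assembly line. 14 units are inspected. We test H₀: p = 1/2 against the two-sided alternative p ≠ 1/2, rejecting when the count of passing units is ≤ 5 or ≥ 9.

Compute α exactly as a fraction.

3473/8192

The significance level is the null-hypothesis probability of the rejection region {≤5} ∪ {≥9}.
By symmetry, α = 2·P(K ≤ 5) = 2·(1 + 14 + 91 + 364 + 1001 + 2002)/16384 = 6946/16384 = 3473/8192.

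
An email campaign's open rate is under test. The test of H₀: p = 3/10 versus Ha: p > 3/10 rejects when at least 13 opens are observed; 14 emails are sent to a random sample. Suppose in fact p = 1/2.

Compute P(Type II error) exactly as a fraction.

Under the alternative p = 1/2, K ~ Binomial(14, 1/2); β is the probability the test does not reject, P(K < 13).
Summing C(14,j)·(1/2)^j·(1/2)^{14-j} for j = 0..12 gives 16369/16384.

16369/16384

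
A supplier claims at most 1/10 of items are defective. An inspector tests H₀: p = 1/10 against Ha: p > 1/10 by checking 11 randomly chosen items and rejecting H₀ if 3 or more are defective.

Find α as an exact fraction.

The significance level is the probability, assuming p = 1/10, of seeing 3 or more defectives in 11 draws.
Computing the lower-tail complement: 1 − 18208762983/20000000000 = 1791237017/20000000000.

1791237017/20000000000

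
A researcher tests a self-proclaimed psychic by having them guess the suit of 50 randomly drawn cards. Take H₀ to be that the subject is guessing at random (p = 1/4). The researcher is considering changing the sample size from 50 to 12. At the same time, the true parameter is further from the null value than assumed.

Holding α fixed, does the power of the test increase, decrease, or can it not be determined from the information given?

The first change alone would make β increase; the second alone would make β decrease. Which effect dominates depends on the magnitudes, which are not given.
Since power = 1 − β, the effect on power is likewise indeterminate.

Cannot be determined from the information given.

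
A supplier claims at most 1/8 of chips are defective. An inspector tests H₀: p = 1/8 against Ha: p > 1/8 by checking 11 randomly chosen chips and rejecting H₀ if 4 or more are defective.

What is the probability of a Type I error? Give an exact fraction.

α = P(reject H₀ | H₀ true) = P(S ≥ 4 | p = 1/8), S ~ Binomial(11, 1/8).
Computing the lower-tail complement: 1 − 1031899379/1073741824 = 41842445/1073741824.

41842445/1073741824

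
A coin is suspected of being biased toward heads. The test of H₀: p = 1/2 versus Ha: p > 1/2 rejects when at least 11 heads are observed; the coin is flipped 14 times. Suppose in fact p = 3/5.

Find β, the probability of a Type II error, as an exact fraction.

5344795024/6103515625

β = P(fail to reject H₀ | Ha true) = P(K ≤ 10 | p = 3/5), K ~ Binomial(14, 3/5).
Adding the binomial probabilities P(K=0)+…+P(K=10) at p = 3/5 gives 5344795024/6103515625.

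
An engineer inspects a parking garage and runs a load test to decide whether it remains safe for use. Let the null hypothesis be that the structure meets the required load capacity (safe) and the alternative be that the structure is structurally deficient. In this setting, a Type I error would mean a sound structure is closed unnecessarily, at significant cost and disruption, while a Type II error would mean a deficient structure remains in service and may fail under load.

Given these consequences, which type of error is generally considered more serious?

Type II error

The Type II consequence (a deficient structure remains in service and may fail under load) is more severe than the Type I consequence (a sound structure is closed unnecessarily, at significant cost and disruption).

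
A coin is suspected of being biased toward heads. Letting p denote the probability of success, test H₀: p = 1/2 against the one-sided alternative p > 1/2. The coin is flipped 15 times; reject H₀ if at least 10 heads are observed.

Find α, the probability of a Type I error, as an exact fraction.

Under H₀, S ~ Binomial(15, 1/2), and α = P(S ≥ 10).
That's C(15,10) + C(15,11) + C(15,12) + C(15,13) + C(15,14) + C(15,15) over 2^15, i.e. (3003 + 1365 + 455 + 105 + 15 + 1)/32768 = 4944/32768 = 309/2048.

309/2048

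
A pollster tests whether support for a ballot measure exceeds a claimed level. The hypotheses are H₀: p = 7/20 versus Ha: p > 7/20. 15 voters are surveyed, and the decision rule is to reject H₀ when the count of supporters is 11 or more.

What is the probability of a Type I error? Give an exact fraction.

The Type I error probability is α = P(K ≥ 11) computed under H₀, where K ~ Binomial(15, 7/20).
Summing C(15,j)(7/20)^j(13/20)^{15−j} for j = 11,…,15 gives 92780127412372743/32768000000000000000.

92780127412372743/32768000000000000000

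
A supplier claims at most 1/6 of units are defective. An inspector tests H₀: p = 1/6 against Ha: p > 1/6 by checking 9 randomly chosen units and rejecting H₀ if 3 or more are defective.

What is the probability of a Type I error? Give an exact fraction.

898223/5038848

The significance level is the probability, assuming p = 1/6, of seeing 3 or more defectives in 9 draws.
α = 1 − P(S ≤ 2) = 1 − 4140625/5038848 = 898223/5038848.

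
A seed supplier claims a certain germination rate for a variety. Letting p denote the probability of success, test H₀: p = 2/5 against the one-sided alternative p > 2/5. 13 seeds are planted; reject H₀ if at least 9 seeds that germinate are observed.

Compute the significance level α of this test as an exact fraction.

7833088/244140625

The Type I error probability is α = P(Y ≥ 9) computed under H₀, where Y ~ Binomial(13, 2/5).
Adding the binomial terms for j = 9 through 13 with p = 2/5 yields 7833088/244140625.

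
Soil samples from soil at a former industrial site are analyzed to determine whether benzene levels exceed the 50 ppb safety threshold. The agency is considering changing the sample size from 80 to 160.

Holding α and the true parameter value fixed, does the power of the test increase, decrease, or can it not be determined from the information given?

It increases.

Increasing n separates the H₀ and Ha sampling distributions, so under Ha fewer outcomes land in the acceptance region.
Since power = 1 − β and β decreases, power increases.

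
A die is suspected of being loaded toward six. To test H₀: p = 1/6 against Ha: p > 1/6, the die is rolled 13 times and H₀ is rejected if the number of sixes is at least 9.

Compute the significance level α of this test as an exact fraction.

The Type I error probability is α = P(K ≥ 9) computed under H₀, where K ~ Binomial(13, 1/6).
P(K ≥ 9) = Σ_{j=9}^{13} C(13,j)·(1/6)^j·(5/6)^{13-j} = 53849/1451188224.

53849/1451188224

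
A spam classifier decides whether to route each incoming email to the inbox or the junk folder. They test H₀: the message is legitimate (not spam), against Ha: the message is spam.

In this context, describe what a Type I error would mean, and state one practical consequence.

A Type I error is rejecting H₀ when H₀ is true.
Here that means sending the message to the spam folder when actually the message is legitimate (not spam).

A Type I error would mean concluding that the message is spam when in fact the message is legitimate (not spam). Consequence: a legitimate email — possibly an important one — is hidden in the spam folder.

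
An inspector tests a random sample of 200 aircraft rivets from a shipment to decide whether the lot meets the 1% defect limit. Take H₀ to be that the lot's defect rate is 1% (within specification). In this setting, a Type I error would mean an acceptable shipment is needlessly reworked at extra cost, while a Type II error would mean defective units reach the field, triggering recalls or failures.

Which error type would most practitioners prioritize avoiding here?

The Type II consequence (defective units reach the field, triggering recalls or failures) is more severe than the Type I consequence (an acceptable shipment is needlessly reworked at extra cost).

Type II error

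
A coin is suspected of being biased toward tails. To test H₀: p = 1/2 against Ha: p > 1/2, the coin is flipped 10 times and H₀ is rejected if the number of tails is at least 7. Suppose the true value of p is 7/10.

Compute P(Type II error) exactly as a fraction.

218993301/625000000

Under the alternative p = 7/10, X ~ Binomial(10, 7/10); β is the probability the test does not reject, P(X < 7).
Equivalently, β = 1 − P(X ≥ 7) = 218993301/625000000.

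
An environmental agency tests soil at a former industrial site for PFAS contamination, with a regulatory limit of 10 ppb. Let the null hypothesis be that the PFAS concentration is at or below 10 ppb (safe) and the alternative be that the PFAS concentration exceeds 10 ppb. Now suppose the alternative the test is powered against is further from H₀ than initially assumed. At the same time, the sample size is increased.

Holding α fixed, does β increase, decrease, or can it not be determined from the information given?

A bigger departure from H₀ is easier for the test to detect, so it fails to reject less often. A larger sample reduces the standard error, pulling the sampling distribution under Ha further from the non-rejection region. Both changes push β in the same direction.

It decreases.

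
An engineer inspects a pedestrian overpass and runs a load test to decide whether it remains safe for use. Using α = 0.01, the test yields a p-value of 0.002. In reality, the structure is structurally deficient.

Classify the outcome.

The conventional null hypothesis is that the structure meets the required load capacity (safe).
Since p = 0.002 < α = 0.01, H₀ is rejected.
H₀ is false (actually the structure is structurally deficient).
The decision matches the true state — no error.

No error — this is a correct decision.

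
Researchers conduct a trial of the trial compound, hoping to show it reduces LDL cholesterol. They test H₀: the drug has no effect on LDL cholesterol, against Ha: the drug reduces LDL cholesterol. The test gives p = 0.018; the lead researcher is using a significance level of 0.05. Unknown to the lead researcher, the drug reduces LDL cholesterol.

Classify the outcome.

Since p = 0.018 < α = 0.05, H₀ is rejected.
H₀ is false (actually the drug reduces LDL cholesterol).
The decision matches the true state — no error.

No error — this is a correct decision.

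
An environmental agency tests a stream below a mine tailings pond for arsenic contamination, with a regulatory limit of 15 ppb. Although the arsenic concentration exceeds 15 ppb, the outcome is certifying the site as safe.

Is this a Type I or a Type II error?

Type II error

The null hypothesis here is that the arsenic concentration is at or below 15 ppb (safe).
'Certifying the site as safe' corresponds to failing to reject H₀.
H₀ was not rejected but H₀ is false — a Type II error (false negative).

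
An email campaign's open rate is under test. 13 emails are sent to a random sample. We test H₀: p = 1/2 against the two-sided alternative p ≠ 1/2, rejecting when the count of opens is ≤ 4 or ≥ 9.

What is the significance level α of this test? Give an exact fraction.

α = P(Y ≤ 4 or Y ≥ 9 | p = 1/2), Y ~ Binomial(13, 1/2).
By symmetry, α = 2·P(Y ≤ 4) = 2·(1 + 13 + 78 + 286 + 715)/8192 = 2186/8192 = 1093/4096.

1093/4096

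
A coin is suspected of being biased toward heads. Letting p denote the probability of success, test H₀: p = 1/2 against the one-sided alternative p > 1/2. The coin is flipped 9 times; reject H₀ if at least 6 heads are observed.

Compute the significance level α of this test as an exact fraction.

65/256

α = P(reject H₀ | H₀ true) = P(K ≥ 6 | p = 1/2), with K ~ Binomial(9, 1/2).
Summing the upper tail: (84 + 36 + 9 + 1) / 2^9 = 130/512 = 65/256.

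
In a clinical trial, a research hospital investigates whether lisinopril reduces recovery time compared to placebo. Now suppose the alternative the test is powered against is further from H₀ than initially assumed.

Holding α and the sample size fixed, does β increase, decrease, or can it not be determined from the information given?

A larger true effect moves the Ha sampling distribution further from the H₀ critical value, making rejection more likely when Ha is true.

It decreases.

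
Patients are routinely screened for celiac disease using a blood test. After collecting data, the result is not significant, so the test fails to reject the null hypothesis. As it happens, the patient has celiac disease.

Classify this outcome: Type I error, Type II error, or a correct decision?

The conventional null hypothesis here is that the patient does not have celiac disease.
H₀ was not rejected, but H₀ is actually false.
Failing to reject a false null hypothesis is a Type II error (false negative).

Type II error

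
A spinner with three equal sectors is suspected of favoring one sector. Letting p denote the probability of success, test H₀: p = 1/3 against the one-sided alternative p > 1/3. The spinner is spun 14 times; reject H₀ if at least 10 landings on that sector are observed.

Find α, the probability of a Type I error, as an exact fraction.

α = P(reject H₀ | H₀ true) = P(S ≥ 10 | p = 1/3), with S ~ Binomial(14, 1/3).
Summing C(14,j)(1/3)^j(2/3)^{14−j} for j = 10,…,14 gives 19321/4782969.

19321/4782969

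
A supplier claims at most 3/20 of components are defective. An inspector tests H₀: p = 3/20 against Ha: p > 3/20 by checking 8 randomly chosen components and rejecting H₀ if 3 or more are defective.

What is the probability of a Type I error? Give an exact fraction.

The significance level is the probability, assuming p = 3/20, of seeing 3 or more defectives in 8 draws.
Via the complement, α = 1 − Σ_{j=0}^{2} C(8,j)(3/20)^j(17/20)^{8-j} = 2693447019/25600000000.

2693447019/25600000000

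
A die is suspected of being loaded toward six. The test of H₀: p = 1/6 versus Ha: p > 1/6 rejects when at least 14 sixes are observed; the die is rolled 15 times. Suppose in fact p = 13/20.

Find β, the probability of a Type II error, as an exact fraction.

Under the alternative p = 13/20, S ~ Binomial(15, 13/20); β is the probability the test does not reject, P(S < 14).
Summing C(15,j)·(13/20)^j·(7/20)^{15-j} for j = 0..13 gives 16151694793243741949/16384000000000000000.

16151694793243741949/16384000000000000000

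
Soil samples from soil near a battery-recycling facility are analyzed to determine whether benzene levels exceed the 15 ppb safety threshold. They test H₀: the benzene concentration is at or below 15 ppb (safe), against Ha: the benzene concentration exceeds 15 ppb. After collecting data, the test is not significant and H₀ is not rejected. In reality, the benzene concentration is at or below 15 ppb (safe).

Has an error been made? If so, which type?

No error (correct decision).

The test retained a true H₀ — the decision matches the true state.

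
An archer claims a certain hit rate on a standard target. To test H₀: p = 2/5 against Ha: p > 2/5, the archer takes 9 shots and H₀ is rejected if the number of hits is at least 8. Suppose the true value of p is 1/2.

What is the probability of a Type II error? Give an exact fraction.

251/256

Under the alternative p = 1/2, S ~ Binomial(9, 1/2); β is the probability the test does not reject, P(S < 8).
Summing C(9,j)·(1/2)^j·(1/2)^{9-j} for j = 0..7 gives 251/256.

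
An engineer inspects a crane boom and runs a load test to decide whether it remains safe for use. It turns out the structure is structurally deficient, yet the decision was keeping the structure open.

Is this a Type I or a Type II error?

Type II error

The null hypothesis here is that the structure meets the required load capacity (safe).
'Keeping the structure open' corresponds to failing to reject H₀.
H₀ was not rejected but H₀ is false — a Type II error (false negative).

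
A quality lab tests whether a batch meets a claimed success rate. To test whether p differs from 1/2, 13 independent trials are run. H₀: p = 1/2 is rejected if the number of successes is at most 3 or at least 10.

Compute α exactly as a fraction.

Under H₀, S ~ Binomial(13, 1/2); α is the probability of landing in either tail, P(S ≤ 3) + P(S ≥ 10).
The two tails are symmetric, so α = 2·(1 + 13 + 78 + 286)/2^13 = 756/8192 = 189/2048.

189/2048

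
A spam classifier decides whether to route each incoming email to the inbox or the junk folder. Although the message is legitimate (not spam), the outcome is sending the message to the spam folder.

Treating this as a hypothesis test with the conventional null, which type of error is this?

The null hypothesis here is that the message is legitimate (not spam).
'Sending the message to the spam folder' corresponds to rejecting H₀.
H₀ was rejected but H₀ is true — a Type I error (false positive).

Type I error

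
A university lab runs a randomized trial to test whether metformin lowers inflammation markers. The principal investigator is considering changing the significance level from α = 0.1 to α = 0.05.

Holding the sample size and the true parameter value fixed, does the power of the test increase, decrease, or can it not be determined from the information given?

It decreases.

A smaller α moves the rejection region further into the tail. With the alternative true, more outcomes now fall outside the rejection region, so failing to reject becomes more likely.
Since power = 1 − β and β increases, power decreases.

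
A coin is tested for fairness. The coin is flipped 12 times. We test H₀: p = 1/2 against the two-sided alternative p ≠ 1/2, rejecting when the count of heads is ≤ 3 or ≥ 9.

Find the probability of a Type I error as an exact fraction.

Under H₀, S ~ Binomial(12, 1/2); α is the probability of landing in either tail, P(S ≤ 3) + P(S ≥ 9).
Each tail has probability (1 + 12 + 66 + 220)/4096; doubling gives α = 598/4096 = 299/2048.

299/2048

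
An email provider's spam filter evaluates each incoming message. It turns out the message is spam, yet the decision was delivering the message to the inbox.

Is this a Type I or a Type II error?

The null hypothesis here is that the message is legitimate (not spam).
'Delivering the message to the inbox' corresponds to failing to reject H₀.
H₀ was not rejected but H₀ is false — a Type II error (false negative).

Type II error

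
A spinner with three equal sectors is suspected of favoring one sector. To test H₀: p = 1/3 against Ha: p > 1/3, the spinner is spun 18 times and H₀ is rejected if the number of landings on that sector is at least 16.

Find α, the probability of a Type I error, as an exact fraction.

The Type I error probability is α = P(Y ≥ 16) computed under H₀, where Y ~ Binomial(18, 1/3).
P(Y ≥ 16) = Σ_{j=16}^{18} C(18,j)·(1/3)^j·(2/3)^{18-j} = 649/387420489.

649/387420489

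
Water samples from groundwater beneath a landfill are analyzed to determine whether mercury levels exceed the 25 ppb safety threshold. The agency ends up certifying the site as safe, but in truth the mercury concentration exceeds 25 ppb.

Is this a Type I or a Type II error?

Type II error

The null hypothesis here is that the mercury concentration is at or below 25 ppb (safe).
'Certifying the site as safe' corresponds to failing to reject H₀.
H₀ was not rejected but H₀ is false — a Type II error (false negative).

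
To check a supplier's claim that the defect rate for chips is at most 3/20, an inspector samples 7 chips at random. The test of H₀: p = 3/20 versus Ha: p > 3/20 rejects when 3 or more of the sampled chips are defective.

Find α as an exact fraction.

α = P(reject H₀ | H₀ true) = P(S ≥ 3 | p = 3/20), S ~ Binomial(7, 3/20).
Via the complement, α = 1 − Σ_{j=0}^{2} C(7,j)(3/20)^j(17/20)^{7-j} = 18883881/256000000.

18883881/256000000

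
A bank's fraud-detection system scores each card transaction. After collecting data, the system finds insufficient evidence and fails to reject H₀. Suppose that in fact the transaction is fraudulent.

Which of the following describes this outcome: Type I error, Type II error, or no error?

The conventional null hypothesis here is that the transaction is legitimate.
H₀ was not rejected, but H₀ is actually false.
Failing to reject a false null hypothesis is a Type II error (false negative).

Type II error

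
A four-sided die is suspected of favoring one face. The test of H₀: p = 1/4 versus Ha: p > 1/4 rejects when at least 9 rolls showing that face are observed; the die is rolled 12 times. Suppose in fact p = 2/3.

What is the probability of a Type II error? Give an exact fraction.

107515/177147

β = P(fail to reject H₀ | Ha true) = P(X ≤ 8 | p = 2/3), X ~ Binomial(12, 2/3).
Adding the binomial probabilities P(X=0)+…+P(X=8) at p = 2/3 gives 107515/177147.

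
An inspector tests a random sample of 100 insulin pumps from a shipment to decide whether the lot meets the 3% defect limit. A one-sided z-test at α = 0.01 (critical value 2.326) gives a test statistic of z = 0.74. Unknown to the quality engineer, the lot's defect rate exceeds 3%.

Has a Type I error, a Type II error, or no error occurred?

The conventional null hypothesis is that the lot's defect rate is 3% (within specification).
Since z = 0.74 ≤ z* = 2.326, H₀ is not rejected.
H₀ is false (actually the lot's defect rate exceeds 3%).
Failing to reject a false H₀ is a Type II error.

Type II error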